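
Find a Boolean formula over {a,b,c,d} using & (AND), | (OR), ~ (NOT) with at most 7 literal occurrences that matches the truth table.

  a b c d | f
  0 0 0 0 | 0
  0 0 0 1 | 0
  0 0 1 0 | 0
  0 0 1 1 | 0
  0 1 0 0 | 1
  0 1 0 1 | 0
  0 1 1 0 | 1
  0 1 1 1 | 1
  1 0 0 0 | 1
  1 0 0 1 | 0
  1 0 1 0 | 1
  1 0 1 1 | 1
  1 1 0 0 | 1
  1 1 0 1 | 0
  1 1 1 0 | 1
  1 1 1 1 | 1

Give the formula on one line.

((~d | c) & (((a & ~b) | (c & b)) | b))

  ~d = 1010101010101010
  (~d | c) = 1011101110111011
  ~b = 1111000011110000
  (a & ~b) = 0000000011110000
  (c & b) = 0000001100000011
  ((a & ~b) | (c & b)) = 0000001111110011
  (((a & ~b) | (c & b)) | b) = 0000111111111111
  ((~d | c) & (((a & ~b) | (c & b)) | b)) = 0000101110111011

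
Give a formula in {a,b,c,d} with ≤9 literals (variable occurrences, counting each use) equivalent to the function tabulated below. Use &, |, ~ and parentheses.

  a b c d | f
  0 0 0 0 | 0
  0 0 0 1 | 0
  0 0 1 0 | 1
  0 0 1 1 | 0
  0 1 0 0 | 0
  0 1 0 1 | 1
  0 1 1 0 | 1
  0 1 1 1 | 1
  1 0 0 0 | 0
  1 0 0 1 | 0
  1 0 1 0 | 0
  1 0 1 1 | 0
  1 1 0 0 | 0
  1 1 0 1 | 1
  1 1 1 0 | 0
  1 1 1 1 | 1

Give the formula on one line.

  ~a = 1111111100000000
  (~a & c) = 0011001100000000
  ~d = 1010101010101010
  ((~a & c) & ~d) = 0010001000000000
  ~c = 1100110011001100
  (b | ~c) = 1100111111001111
  ((b | ~c) & ~d) = 1000101010001010
  (((b | ~c) & ~d) | b) = 1000111110001111
  ((((b | ~c) & ~d) | b) & d) = 0000010100000101
  (((~a & c) & ~d) | ((((b | ~c) & ~d) | b) & d)) = 0010011100000101

(((~a & c) & ~d) | ((((b | ~c) & ~d) | b) & d))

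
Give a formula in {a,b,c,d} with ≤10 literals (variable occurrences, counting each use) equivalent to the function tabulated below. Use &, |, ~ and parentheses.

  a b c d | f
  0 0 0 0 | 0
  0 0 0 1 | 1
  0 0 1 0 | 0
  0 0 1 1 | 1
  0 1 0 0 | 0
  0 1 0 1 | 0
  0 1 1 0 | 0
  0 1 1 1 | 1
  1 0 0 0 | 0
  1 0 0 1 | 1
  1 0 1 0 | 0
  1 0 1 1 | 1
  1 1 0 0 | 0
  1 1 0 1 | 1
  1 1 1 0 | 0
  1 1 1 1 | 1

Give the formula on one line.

  ~b = 1111000011110000
  (~b & d) = 0101000001010000
  (a | (~b & d)) = 0101000011111111
  (a | c) = 0011001111111111
  ((a | (~b & d)) | (a | c)) = 0111001111111111
  ~c = 1100110011001100
  (~c | d) = 1101110111011101
  (((a | (~b & d)) | (a | c)) & (~c | d)) = 0101000111011101
  (a | (((a | (~b & d)) | (a | c)) & (~c | d))) = 0101000111111111
  ((a | (((a | (~b & d)) | (a | c)) & (~c | d))) & d) = 0101000101010101

((a | (((a | (~b & d)) | (a | c)) & (~c | d))) & d)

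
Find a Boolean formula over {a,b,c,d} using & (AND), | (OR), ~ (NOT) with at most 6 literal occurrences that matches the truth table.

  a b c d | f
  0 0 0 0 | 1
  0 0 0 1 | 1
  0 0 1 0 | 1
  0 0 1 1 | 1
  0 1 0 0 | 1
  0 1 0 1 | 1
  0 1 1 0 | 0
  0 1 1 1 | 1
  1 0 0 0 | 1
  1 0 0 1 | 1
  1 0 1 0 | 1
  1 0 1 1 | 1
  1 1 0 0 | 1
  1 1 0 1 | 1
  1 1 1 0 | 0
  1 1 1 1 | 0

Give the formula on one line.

  ~b = 1111000011110000
  ~c = 1100110011001100
  (~b | ~c) = 1111110011111100
  ~a = 1111111100000000
  (~a & d) = 0101010100000000
  (b & (~a & d)) = 0000010100000000
  ((~b | ~c) | (b & (~a & d))) = 1111110111111100

((~b | ~c) | (b & (~a & d)))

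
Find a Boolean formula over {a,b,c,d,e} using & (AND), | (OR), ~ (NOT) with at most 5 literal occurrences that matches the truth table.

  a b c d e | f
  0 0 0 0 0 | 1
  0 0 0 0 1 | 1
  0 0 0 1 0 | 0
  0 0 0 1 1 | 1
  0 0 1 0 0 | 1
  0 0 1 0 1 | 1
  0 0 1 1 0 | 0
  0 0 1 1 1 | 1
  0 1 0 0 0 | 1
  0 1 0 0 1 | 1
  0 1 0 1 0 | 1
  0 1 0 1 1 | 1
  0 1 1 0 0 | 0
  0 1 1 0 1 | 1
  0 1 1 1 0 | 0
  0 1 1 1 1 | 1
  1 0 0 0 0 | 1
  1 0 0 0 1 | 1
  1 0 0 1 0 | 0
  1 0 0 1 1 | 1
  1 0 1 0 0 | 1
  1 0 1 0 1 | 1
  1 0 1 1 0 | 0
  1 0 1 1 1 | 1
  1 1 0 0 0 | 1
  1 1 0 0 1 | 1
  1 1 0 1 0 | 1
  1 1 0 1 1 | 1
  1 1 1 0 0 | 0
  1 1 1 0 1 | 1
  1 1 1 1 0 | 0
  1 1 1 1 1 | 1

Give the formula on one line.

((e | (~b & ~d)) | (b & ~c))

  ~b = 11111111000000001111111100000000
  ~d = 11001100110011001100110011001100
  (~b & ~d) = 11001100000000001100110000000000
  (e | (~b & ~d)) = 11011101010101011101110101010101
  ~c = 11110000111100001111000011110000
  (b & ~c) = 00000000111100000000000011110000
  ((e | (~b & ~d)) | (b & ~c)) = 11011101111101011101110111110101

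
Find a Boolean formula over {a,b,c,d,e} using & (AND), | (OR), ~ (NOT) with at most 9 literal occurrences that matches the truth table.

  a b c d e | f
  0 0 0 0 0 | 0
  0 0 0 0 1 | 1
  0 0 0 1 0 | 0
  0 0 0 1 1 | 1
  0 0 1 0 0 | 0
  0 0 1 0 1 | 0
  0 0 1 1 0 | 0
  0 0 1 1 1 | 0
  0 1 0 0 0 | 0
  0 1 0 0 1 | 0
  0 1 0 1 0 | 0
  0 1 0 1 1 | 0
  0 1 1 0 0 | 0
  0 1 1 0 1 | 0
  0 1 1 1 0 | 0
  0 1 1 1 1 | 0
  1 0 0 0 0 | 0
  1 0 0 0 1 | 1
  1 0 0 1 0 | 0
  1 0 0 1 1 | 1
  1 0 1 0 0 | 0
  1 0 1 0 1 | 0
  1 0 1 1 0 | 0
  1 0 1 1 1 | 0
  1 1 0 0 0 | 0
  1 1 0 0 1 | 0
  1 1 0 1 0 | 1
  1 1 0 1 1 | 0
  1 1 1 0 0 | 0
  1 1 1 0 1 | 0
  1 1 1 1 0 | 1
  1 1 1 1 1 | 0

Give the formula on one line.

  ~c = 11110000111100001111000011110000
  (e & ~c) = 01010000010100000101000001010000
  ~b = 11111111000000001111111100000000
  ((e & ~c) & ~b) = 01010000000000000101000000000000
  ~e = 10101010101010101010101010101010
  (a & ~e) = 00000000000000001010101010101010
  (d & (a & ~e)) = 00000000000000000010001000100010
  ((d & (a & ~e)) & b) = 00000000000000000000000000100010
  (((e & ~c) & ~b) | ((d & (a & ~e)) & b)) = 01010000000000000101000000100010

(((e & ~c) & ~b) | ((d & (a & ~e)) & b))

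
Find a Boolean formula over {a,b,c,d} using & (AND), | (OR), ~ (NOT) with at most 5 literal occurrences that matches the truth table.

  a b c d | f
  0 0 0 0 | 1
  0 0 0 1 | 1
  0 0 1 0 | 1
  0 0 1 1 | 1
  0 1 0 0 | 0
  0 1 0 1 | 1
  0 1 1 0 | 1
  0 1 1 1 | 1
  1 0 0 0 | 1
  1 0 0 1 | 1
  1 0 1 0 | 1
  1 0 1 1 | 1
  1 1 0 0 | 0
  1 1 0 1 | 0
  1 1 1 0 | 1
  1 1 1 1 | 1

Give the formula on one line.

(~b | ((~a & (~b | d)) | c))

  ~b = 1111000011110000
  ~a = 1111111100000000
  (~b | d) = 1111010111110101
  (~a & (~b | d)) = 1111010100000000
  ((~a & (~b | d)) | c) = 1111011100110011
  (~b | ((~a & (~b | d)) | c)) = 1111011111110011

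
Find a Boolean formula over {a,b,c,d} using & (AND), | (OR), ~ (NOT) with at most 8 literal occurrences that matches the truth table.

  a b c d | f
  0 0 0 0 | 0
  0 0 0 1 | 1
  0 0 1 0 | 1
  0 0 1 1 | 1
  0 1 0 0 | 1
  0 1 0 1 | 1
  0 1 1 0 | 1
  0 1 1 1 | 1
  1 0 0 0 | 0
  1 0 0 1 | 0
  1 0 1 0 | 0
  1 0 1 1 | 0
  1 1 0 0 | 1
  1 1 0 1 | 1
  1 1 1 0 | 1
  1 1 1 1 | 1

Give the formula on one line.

  ~a = 1111111100000000
  ~b = 1111000011110000
  (~b & d) = 0101000001010000
  (b | (~b & d)) = 0101111101011111
  (c | (b | (~b & d))) = 0111111101111111
  ((c | (b | (~b & d))) & ~b) = 0111000001110000
  (~a & ((c | (b | (~b & d))) & ~b)) = 0111000000000000
  (b | (~a & ((c | (b | (~b & d))) & ~b))) = 0111111100001111

(b | (~a & ((c | (b | (~b & d))) & ~b)))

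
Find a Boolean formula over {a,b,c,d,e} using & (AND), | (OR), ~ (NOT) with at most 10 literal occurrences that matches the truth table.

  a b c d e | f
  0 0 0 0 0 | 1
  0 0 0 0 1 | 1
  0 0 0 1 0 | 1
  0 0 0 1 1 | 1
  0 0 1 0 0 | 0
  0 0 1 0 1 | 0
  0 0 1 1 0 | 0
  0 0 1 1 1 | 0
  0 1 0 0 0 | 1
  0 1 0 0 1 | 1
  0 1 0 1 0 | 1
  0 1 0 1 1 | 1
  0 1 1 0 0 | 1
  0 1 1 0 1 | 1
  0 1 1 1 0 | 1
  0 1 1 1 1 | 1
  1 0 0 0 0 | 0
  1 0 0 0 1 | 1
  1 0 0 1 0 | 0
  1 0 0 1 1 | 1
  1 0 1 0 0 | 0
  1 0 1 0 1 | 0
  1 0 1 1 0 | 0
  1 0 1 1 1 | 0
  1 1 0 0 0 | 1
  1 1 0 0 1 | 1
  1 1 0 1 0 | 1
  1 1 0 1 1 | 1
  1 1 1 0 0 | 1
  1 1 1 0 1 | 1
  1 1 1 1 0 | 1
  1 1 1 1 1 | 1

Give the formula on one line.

  ~a = 11111111111111110000000000000000
  (e | ~a) = 11111111111111110101010101010101
  ~b = 11111111000000001111111100000000
  (~b | c) = 11111111000011111111111100001111
  (d & b) = 00000000001100110000000000110011
  ((~b | c) & (d & b)) = 00000000000000110000000000000011
  ((e | ~a) | ((~b | c) & (d & b))) = 11111111111111110101010101010111
  ~c = 11110000111100001111000011110000
  (((e | ~a) | ((~b | c) & (d & b))) & ~c) = 11110000111100000101000001010000
  ((((e | ~a) | ((~b | c) & (d & b))) & ~c) | b) = 11110000111111110101000011111111

((((e | ~a) | ((~b | c) & (d & b))) & ~c) | b)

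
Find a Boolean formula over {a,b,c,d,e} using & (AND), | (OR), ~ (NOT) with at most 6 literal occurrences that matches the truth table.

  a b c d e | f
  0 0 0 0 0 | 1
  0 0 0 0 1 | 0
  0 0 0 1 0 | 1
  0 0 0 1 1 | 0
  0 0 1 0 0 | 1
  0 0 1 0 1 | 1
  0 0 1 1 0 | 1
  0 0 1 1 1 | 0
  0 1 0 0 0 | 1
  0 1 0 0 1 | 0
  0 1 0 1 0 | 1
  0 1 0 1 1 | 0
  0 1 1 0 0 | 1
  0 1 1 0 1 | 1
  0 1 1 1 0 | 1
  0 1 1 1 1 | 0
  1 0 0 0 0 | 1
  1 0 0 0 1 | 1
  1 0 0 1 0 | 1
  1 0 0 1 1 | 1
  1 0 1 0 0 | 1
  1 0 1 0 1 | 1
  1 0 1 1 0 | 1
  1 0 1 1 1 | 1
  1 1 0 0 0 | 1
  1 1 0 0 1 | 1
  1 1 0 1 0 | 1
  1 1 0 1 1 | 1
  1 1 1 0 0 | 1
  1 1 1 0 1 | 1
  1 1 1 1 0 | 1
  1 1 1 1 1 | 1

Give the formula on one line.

  ~a = 11111111111111110000000000000000
  ~e = 10101010101010101010101010101010
  (~a & ~e) = 10101010101010100000000000000000
  (a | (~a & ~e)) = 10101010101010101111111111111111
  (c | a) = 00001111000011111111111111111111
  ~d = 11001100110011001100110011001100
  ((c | a) & ~d) = 00001100000011001100110011001100
  ((a | (~a & ~e)) | ((c | a) & ~d)) = 10101110101011101111111111111111

((a | (~a & ~e)) | ((c | a) & ~d))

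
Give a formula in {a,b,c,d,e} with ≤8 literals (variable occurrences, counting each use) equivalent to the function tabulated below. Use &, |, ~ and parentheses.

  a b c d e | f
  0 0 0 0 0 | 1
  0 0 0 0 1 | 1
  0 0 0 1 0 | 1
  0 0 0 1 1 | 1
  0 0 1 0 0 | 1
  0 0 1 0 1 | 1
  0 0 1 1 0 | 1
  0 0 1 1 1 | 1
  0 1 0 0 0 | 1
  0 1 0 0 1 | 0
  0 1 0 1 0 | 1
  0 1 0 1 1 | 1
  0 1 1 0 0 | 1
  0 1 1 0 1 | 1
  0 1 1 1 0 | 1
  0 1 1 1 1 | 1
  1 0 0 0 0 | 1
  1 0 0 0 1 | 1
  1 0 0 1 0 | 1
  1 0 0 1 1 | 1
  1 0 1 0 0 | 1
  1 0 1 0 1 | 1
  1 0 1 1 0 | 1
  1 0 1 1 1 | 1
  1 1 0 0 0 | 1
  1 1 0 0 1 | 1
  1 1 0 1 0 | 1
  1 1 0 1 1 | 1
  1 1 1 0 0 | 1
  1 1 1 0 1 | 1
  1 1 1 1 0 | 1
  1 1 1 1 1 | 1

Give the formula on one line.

  ~e = 10101010101010101010101010101010
  (d | ~e) = 10111011101110111011101110111011
  ((d | ~e) | c) = 10111111101111111011111110111111
  ~b = 11111111000000001111111100000000
  (~b | a) = 11111111000000001111111111111111
  (((d | ~e) | c) | (~b | a)) = 11111111101111111111111111111111

(((d | ~e) | c) | (~b | a))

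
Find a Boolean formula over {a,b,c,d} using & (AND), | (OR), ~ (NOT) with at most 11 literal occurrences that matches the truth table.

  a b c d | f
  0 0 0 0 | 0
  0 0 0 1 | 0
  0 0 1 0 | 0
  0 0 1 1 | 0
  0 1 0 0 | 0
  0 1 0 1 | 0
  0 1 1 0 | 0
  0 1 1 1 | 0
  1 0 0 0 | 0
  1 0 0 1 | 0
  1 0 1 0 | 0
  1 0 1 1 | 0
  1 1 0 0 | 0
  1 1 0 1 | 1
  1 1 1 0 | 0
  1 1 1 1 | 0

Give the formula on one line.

  ~b = 1111000011110000
  ~d = 1010101010101010
  ~a = 1111111100000000
  (~d | ~a) = 1111111110101010
  (~b | (~d | ~a)) = 1111111111111010
  ((~b | (~d | ~a)) & c) = 0011001100110010
  (d | ((~b | (~d | ~a)) & c)) = 0111011101110111
  (a | ~d) = 1010101011111111
  ((d | ((~b | (~d | ~a)) & c)) & (a | ~d)) = 0010001001110111
  ~c = 1100110011001100
  (~c & b) = 0000110000001100
  (((d | ((~b | (~d | ~a)) & c)) & (a | ~d)) & (~c & b)) = 0000000000000100

(((d | ((~b | (~d | ~a)) & c)) & (a | ~d)) & (~c & b))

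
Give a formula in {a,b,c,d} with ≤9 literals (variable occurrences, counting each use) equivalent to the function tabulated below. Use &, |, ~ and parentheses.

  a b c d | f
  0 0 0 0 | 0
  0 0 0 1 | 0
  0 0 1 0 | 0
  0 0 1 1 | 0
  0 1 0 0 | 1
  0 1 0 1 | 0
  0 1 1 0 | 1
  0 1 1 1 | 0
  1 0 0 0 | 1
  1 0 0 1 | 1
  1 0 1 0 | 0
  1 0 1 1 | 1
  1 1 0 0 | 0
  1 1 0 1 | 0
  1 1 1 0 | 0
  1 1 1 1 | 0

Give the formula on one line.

  ~c = 1100110011001100
  (~c | b) = 1100111111001111
  (a & d) = 0000000001010101
  ((~c | b) | (a & d)) = 1100111111011111
  (a & ((~c | b) | (a & d))) = 0000000011011111
  ~b = 1111000011110000
  ((a & ((~c | b) | (a & d))) & ~b) = 0000000011010000
  ~d = 1010101010101010
  ~a = 1111111100000000
  (~a & b) = 0000111100000000
  (~d & (~a & b)) = 0000101000000000
  (((a & ((~c | b) | (a & d))) & ~b) | (~d & (~a & b))) = 0000101011010000

(((a & ((~c | b) | (a & d))) & ~b) | (~d & (~a & b)))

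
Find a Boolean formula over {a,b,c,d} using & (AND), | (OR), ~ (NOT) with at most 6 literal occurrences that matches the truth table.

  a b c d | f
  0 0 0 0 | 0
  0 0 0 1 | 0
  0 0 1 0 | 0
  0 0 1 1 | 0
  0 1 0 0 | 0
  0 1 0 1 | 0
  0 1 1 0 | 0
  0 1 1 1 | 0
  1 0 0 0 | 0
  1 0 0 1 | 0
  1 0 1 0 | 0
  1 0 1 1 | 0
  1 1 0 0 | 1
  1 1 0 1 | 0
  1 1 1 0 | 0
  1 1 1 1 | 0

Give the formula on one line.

(~d & ((~c & b) & (a | d)))

  ~d = 1010101010101010
  ~c = 1100110011001100
  (~c & b) = 0000110000001100
  (a | d) = 0101010111111111
  ((~c & b) & (a | d)) = 0000010000001100
  (~d & ((~c & b) & (a | d))) = 0000000000001000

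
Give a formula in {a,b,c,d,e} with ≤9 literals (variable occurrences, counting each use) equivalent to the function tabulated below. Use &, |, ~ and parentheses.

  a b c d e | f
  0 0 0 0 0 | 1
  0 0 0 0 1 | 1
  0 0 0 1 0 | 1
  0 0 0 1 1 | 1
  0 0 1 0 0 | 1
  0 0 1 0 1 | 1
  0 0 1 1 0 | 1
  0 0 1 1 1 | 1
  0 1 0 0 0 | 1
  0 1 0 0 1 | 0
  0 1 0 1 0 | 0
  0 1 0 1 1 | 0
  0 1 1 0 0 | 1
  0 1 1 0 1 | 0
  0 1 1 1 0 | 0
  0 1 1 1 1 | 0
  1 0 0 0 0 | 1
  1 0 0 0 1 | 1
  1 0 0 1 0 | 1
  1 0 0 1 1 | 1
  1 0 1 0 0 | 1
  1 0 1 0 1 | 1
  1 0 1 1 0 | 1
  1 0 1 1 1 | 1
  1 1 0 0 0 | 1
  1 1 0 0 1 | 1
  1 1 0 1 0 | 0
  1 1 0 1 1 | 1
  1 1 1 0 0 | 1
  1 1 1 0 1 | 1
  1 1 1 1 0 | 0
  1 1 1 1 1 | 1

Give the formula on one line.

  ~b = 11111111000000001111111100000000
  (b | c) = 00001111111111110000111111111111
  ((b | c) & a) = 00000000000000000000111111111111
  ~e = 10101010101010101010101010101010
  (((b | c) & a) | ~e) = 10101010101010101010111111111111
  (~b | (((b | c) & a) | ~e)) = 11111111101010101111111111111111
  (d & ~b) = 00110011000000000011001100000000
  (e | (d & ~b)) = 01110111010101010111011101010101
  ~d = 11001100110011001100110011001100
  ((e | (d & ~b)) | ~d) = 11111111110111011111111111011101
  ((~b | (((b | c) & a) | ~e)) & ((e | (d & ~b)) | ~d)) = 11111111100010001111111111011101

((~b | (((b | c) & a) | ~e)) & ((e | (d & ~b)) | ~d))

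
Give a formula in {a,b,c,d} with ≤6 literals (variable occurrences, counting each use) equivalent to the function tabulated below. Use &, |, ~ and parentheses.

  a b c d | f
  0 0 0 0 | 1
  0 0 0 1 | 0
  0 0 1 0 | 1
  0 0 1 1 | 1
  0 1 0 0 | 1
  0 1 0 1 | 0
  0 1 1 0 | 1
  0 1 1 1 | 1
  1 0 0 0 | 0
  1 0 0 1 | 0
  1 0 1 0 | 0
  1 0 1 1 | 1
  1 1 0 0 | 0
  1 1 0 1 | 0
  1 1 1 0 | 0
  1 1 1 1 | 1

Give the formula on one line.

  ~a = 1111111100000000
  ~b = 1111000011110000
  (~b & c) = 0011000000110000
  ~d = 1010101010101010
  ((~b & c) | ~d) = 1011101010111010
  (~a & ((~b & c) | ~d)) = 1011101000000000
  (d & c) = 0001000100010001
  ((~a & ((~b & c) | ~d)) | (d & c)) = 1011101100010001

((~a & ((~b & c) | ~d)) | (d & c))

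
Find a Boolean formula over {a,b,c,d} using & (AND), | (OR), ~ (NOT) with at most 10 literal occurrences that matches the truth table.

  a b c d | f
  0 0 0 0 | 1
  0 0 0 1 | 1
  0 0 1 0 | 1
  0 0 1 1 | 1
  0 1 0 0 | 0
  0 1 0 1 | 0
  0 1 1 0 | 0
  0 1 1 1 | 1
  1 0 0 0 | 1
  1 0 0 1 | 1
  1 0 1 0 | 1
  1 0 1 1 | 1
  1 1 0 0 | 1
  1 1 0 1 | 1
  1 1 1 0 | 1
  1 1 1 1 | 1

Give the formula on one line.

  (a | d) = 0101010111111111
  ((a | d) & c) = 0001000100110011
  (a | ((a | d) & c)) = 0001000111111111
  (d & (a | ((a | d) & c))) = 0001000101010101
  ~b = 1111000011110000
  ((d & (a | ((a | d) & c))) | ~b) = 1111000111110101
  (b & a) = 0000000000001111
  (((d & (a | ((a | d) & c))) | ~b) | (b & a)) = 1111000111111111

(((d & (a | ((a | d) & c))) | ~b) | (b & a))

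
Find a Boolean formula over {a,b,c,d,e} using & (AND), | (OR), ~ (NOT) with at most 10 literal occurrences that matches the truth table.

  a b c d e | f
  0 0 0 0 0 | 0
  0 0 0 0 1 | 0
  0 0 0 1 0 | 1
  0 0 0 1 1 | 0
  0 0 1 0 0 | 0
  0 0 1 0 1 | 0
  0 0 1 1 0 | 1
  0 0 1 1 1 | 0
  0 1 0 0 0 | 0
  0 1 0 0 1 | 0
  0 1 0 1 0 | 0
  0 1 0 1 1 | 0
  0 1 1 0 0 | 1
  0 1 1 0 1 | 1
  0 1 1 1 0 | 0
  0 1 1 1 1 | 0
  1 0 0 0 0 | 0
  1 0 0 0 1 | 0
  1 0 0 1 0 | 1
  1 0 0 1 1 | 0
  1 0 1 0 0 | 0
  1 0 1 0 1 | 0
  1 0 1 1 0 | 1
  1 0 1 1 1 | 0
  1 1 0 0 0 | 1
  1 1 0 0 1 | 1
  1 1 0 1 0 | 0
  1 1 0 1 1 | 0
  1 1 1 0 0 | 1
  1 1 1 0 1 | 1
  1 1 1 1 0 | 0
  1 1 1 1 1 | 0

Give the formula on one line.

(((~b & d) & ~e) | (b & ((c | a) & ~d)))

  ~b = 11111111000000001111111100000000
  (~b & d) = 00110011000000000011001100000000
  ~e = 10101010101010101010101010101010
  ((~b & d) & ~e) = 00100010000000000010001000000000
  (c | a) = 00001111000011111111111111111111
  ~d = 11001100110011001100110011001100
  ((c | a) & ~d) = 00001100000011001100110011001100
  (b & ((c | a) & ~d)) = 00000000000011000000000011001100
  (((~b & d) & ~e) | (b & ((c | a) & ~d))) = 00100010000011000010001011001100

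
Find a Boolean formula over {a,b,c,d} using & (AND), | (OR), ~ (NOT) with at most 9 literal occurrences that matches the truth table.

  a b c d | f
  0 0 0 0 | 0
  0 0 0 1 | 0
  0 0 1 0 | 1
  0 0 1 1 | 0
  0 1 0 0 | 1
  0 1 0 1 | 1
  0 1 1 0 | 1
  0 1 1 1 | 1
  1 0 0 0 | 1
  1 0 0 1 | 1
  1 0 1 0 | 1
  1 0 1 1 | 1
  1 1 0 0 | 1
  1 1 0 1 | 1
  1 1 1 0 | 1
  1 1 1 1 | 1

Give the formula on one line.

(((b & d) | (~d & (b | c))) | ((b & ~c) | a))

  (b & d) = 0000010100000101
  ~d = 1010101010101010
  (b | c) = 0011111100111111
  (~d & (b | c)) = 0010101000101010
  ((b & d) | (~d & (b | c))) = 0010111100101111
  ~c = 1100110011001100
  (b & ~c) = 0000110000001100
  ((b & ~c) | a) = 0000110011111111
  (((b & d) | (~d & (b | c))) | ((b & ~c) | a)) = 0010111111111111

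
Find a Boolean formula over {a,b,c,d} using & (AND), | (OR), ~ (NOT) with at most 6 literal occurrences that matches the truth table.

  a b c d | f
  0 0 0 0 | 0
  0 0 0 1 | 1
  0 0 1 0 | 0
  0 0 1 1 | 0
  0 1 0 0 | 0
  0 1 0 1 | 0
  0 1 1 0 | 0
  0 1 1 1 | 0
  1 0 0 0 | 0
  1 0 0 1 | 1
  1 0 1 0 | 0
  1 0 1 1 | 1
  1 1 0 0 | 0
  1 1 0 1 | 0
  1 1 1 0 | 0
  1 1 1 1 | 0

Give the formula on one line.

  ~b = 1111000011110000
  (a & d) = 0000000001010101
  (b | (a & d)) = 0000111101011111
  ~c = 1100110011001100
  ((b | (a & d)) | ~c) = 1100111111011111
  (((b | (a & d)) | ~c) & d) = 0100010101010101
  (~b & (((b | (a & d)) | ~c) & d)) = 0100000001010000

(~b & (((b | (a & d)) | ~c) & d))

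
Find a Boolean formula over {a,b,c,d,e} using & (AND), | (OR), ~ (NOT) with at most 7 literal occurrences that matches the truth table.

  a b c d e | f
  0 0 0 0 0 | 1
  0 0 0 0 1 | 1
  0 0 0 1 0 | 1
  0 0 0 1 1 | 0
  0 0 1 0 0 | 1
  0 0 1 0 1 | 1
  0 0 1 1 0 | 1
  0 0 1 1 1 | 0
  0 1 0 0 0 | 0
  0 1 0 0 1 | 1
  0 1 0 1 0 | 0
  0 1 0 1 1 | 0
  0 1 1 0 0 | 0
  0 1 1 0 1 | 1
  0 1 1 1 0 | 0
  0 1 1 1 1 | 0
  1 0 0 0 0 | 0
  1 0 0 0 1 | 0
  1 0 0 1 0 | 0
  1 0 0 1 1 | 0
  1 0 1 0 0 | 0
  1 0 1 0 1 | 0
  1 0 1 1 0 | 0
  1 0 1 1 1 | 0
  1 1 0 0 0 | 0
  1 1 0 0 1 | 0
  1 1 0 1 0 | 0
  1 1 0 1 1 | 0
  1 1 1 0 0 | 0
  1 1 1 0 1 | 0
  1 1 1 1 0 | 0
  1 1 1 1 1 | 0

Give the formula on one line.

  ~b = 11111111000000001111111100000000
  (e | a) = 01010101010101011111111111111111
  (~b | (e | a)) = 11111111010101011111111111111111
  ~e = 10101010101010101010101010101010
  ~d = 11001100110011001100110011001100
  (~e | ~d) = 11101110111011101110111011101110
  ~a = 11111111111111110000000000000000
  ((~e | ~d) & ~a) = 11101110111011100000000000000000
  ((~b | (e | a)) & ((~e | ~d) & ~a)) = 11101110010001000000000000000000

((~b | (e | a)) & ((~e | ~d) & ~a))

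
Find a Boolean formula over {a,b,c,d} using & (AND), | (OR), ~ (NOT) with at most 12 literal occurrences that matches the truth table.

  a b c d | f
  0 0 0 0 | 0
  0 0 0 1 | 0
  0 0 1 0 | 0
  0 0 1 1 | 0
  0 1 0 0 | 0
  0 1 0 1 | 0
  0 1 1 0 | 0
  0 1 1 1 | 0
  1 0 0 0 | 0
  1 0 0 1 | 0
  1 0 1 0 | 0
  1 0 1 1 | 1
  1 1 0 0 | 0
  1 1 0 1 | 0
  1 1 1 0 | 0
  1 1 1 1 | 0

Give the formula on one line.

(((~b | (~d & a)) & (a & d)) & (c | (~d & (a & ~b))))

  ~b = 1111000011110000
  ~d = 1010101010101010
  (~d & a) = 0000000010101010
  (~b | (~d & a)) = 1111000011111010
  (a & d) = 0000000001010101
  ((~b | (~d & a)) & (a & d)) = 0000000001010000
  (a & ~b) = 0000000011110000
  (~d & (a & ~b)) = 0000000010100000
  (c | (~d & (a & ~b))) = 0011001110110011
  (((~b | (~d & a)) & (a & d)) & (c | (~d & (a & ~b)))) = 0000000000010000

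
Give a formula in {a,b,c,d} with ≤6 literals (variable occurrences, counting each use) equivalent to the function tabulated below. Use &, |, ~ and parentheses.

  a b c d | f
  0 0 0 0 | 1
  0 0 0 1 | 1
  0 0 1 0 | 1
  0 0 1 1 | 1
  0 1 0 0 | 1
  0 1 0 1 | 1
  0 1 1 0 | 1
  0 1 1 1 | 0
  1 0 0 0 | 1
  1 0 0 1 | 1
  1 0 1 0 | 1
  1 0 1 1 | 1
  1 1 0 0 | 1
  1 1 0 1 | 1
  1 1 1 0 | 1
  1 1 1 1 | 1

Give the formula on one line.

(~c | (~b | (~d | (b & a))))

  ~c = 1100110011001100
  ~b = 1111000011110000
  ~d = 1010101010101010
  (b & a) = 0000000000001111
  (~d | (b & a)) = 1010101010101111
  (~b | (~d | (b & a))) = 1111101011111111
  (~c | (~b | (~d | (b & a)))) = 1111111011111111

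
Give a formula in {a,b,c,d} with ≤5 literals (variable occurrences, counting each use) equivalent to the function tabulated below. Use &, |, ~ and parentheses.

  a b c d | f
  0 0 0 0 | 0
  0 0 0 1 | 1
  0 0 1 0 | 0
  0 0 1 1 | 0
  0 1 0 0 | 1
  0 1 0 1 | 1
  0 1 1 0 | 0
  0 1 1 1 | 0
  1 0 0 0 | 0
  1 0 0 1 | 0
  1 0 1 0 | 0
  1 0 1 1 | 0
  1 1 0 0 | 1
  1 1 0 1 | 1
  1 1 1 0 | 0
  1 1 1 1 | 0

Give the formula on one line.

  ~a = 1111111100000000
  (d & ~a) = 0101010100000000
  (b | (d & ~a)) = 0101111100001111
  ~c = 1100110011001100
  ((b | (d & ~a)) & ~c) = 0100110000001100

((b | (d & ~a)) & ~c)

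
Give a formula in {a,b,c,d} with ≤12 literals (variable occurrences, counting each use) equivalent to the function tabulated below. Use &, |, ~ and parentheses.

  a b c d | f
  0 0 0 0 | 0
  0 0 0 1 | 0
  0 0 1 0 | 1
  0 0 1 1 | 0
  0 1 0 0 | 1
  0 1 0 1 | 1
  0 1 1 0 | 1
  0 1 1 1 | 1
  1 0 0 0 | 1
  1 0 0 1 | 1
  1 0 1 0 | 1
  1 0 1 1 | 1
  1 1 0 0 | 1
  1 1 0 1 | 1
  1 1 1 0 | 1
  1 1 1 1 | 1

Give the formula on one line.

  ~d = 1010101010101010
  (~d | a) = 1010101011111111
  (b | c) = 0011111100111111
  ((~d | a) & (b | c)) = 0010101000111111
  (a | ((~d | a) & (b | c))) = 0010101011111111
  ~b = 1111000011110000
  ~a = 1111111100000000
  (~b | ~a) = 1111111111110000
  ((a | ((~d | a) & (b | c))) & (~b | ~a)) = 0010101011110000
  (b | a) = 0000111111111111
  (((a | ((~d | a) & (b | c))) & (~b | ~a)) | (b | a)) = 0010111111111111

(((a | ((~d | a) & (b | c))) & (~b | ~a)) | (b | a))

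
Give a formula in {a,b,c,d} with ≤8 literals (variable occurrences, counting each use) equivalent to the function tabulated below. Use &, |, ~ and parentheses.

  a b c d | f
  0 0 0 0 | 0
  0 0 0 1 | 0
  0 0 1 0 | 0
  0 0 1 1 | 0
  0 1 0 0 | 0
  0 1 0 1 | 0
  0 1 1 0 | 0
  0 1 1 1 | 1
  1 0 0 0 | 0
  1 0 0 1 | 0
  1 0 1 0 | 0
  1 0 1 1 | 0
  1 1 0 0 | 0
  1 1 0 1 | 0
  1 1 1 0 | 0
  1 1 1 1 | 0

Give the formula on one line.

(((~d & (~b | ~c)) | (b & c)) & (d & ~a))

  ~d = 1010101010101010
  ~b = 1111000011110000
  ~c = 1100110011001100
  (~b | ~c) = 1111110011111100
  (~d & (~b | ~c)) = 1010100010101000
  (b & c) = 0000001100000011
  ((~d & (~b | ~c)) | (b & c)) = 1010101110101011
  ~a = 1111111100000000
  (d & ~a) = 0101010100000000
  (((~d & (~b | ~c)) | (b & c)) & (d & ~a)) = 0000000100000000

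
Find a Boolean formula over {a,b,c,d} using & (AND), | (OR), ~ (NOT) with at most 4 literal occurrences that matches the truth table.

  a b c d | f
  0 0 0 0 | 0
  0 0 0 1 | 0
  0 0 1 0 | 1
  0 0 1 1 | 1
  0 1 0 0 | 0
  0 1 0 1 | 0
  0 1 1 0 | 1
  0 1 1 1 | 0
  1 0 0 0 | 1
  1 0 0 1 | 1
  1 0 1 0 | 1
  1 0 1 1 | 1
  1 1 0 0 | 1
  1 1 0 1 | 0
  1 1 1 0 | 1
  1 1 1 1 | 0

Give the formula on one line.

((a | c) & (~b | ~d))

  (a | c) = 0011001111111111
  ~b = 1111000011110000
  ~d = 1010101010101010
  (~b | ~d) = 1111101011111010
  ((a | c) & (~b | ~d)) = 0011001011111010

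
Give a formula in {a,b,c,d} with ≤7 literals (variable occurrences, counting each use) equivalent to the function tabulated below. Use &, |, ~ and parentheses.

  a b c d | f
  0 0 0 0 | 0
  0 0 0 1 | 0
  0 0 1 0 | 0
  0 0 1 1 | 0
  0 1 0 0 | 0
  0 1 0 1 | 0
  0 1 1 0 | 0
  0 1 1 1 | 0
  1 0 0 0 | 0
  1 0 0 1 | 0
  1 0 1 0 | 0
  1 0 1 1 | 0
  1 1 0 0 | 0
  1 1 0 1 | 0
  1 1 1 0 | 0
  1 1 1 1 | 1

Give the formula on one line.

  (c & b) = 0000001100000011
  (d & a) = 0000000001010101
  ((c & b) & (d & a)) = 0000000000000001

((c & b) & (d & a))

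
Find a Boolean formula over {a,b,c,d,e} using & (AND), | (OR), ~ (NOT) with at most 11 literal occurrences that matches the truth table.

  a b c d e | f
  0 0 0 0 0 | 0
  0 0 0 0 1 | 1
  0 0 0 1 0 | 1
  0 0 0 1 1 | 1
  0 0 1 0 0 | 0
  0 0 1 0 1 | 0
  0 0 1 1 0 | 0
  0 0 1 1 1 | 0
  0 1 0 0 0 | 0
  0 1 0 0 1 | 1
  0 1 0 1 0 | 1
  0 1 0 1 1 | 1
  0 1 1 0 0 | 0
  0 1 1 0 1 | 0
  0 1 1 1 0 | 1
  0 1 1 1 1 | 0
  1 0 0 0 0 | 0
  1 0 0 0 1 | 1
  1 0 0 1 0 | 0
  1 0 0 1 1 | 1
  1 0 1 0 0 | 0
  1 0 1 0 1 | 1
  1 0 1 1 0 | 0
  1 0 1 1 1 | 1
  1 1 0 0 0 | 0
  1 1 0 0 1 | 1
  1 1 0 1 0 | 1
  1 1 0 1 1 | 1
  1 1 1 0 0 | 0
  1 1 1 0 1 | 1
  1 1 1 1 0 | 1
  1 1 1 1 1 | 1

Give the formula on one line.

((e & (~c | a)) | (((b | ~a) & (d & ~e)) & (~c | b)))

  ~c = 11110000111100001111000011110000
  (~c | a) = 11110000111100001111111111111111
  (e & (~c | a)) = 01010000010100000101010101010101
  ~a = 11111111111111110000000000000000
  (b | ~a) = 11111111111111110000000011111111
  ~e = 10101010101010101010101010101010
  (d & ~e) = 00100010001000100010001000100010
  ((b | ~a) & (d & ~e)) = 00100010001000100000000000100010
  (~c | b) = 11110000111111111111000011111111
  (((b | ~a) & (d & ~e)) & (~c | b)) = 00100000001000100000000000100010
  ((e & (~c | a)) | (((b | ~a) & (d & ~e)) & (~c | b))) = 01110000011100100101010101110111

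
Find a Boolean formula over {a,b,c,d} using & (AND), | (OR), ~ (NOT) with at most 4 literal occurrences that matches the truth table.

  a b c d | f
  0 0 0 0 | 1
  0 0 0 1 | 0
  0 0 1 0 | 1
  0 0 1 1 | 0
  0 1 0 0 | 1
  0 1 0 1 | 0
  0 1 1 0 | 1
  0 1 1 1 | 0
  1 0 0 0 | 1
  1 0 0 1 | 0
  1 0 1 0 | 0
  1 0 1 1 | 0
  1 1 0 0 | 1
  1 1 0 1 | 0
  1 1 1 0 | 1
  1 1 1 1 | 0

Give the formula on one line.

  ~c = 1100110011001100
  ~a = 1111111100000000
  (~a | b) = 1111111100001111
  (~c | (~a | b)) = 1111111111001111
  ~d = 1010101010101010
  ((~c | (~a | b)) & ~d) = 1010101010001010

((~c | (~a | b)) & ~d)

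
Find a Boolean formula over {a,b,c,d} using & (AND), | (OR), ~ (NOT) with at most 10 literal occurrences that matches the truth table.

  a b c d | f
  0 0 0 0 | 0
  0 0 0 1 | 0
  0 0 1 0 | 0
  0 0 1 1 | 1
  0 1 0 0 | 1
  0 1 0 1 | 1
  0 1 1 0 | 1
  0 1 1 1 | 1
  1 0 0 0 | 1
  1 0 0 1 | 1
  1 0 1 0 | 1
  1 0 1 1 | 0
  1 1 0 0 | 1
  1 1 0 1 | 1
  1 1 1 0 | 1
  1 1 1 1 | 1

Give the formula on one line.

(((c & ~a) & (c & d)) | (((a & ~b) & (~c | ~d)) | b))

  ~a = 1111111100000000
  (c & ~a) = 0011001100000000
  (c & d) = 0001000100010001
  ((c & ~a) & (c & d)) = 0001000100000000
  ~b = 1111000011110000
  (a & ~b) = 0000000011110000
  ~c = 1100110011001100
  ~d = 1010101010101010
  (~c | ~d) = 1110111011101110
  ((a & ~b) & (~c | ~d)) = 0000000011100000
  (((a & ~b) & (~c | ~d)) | b) = 0000111111101111
  (((c & ~a) & (c & d)) | (((a & ~b) & (~c | ~d)) | b)) = 0001111111101111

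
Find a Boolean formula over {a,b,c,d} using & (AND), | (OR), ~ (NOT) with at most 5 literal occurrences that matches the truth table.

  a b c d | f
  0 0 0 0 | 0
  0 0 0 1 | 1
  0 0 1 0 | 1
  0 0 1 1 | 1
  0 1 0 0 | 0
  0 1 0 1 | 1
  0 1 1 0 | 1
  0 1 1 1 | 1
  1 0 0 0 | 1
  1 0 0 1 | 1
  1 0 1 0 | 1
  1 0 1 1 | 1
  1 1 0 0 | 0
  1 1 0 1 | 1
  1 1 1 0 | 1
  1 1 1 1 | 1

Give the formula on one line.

  ~b = 1111000011110000
  (a & ~b) = 0000000011110000
  ((a & ~b) | c) = 0011001111110011
  (c | d) = 0111011101110111
  (((a & ~b) | c) | (c | d)) = 0111011111110111

(((a & ~b) | c) | (c | d))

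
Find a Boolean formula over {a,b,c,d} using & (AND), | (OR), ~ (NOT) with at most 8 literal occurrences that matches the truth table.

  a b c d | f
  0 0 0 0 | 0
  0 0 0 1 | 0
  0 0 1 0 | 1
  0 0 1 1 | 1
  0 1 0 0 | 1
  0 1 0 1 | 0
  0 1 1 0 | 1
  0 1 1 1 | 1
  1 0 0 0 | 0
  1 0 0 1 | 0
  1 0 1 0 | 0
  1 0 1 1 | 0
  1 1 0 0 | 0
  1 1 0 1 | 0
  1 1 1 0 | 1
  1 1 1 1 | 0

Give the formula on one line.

  ~d = 1010101010101010
  (a | b) = 0000111111111111
  (~d & (a | b)) = 0000101010101010
  ~a = 1111111100000000
  ((~d & (a | b)) & ~a) = 0000101000000000
  (b & ~d) = 0000101000001010
  ((b & ~d) | ~a) = 1111111100001010
  (c & ((b & ~d) | ~a)) = 0011001100000010
  (((~d & (a | b)) & ~a) | (c & ((b & ~d) | ~a))) = 0011101100000010

(((~d & (a | b)) & ~a) | (c & ((b & ~d) | ~a)))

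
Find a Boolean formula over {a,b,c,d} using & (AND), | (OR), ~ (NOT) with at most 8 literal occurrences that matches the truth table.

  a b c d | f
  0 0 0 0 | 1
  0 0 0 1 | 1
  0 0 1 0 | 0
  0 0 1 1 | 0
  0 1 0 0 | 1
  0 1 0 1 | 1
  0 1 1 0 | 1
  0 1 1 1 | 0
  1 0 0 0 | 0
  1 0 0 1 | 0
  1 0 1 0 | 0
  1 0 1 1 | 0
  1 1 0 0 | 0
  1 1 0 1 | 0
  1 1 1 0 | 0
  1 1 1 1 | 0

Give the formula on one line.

((((c & ~d) & (d | b)) | ~c) & ~a)

  ~d = 1010101010101010
  (c & ~d) = 0010001000100010
  (d | b) = 0101111101011111
  ((c & ~d) & (d | b)) = 0000001000000010
  ~c = 1100110011001100
  (((c & ~d) & (d | b)) | ~c) = 1100111011001110
  ~a = 1111111100000000
  ((((c & ~d) & (d | b)) | ~c) & ~a) = 1100111000000000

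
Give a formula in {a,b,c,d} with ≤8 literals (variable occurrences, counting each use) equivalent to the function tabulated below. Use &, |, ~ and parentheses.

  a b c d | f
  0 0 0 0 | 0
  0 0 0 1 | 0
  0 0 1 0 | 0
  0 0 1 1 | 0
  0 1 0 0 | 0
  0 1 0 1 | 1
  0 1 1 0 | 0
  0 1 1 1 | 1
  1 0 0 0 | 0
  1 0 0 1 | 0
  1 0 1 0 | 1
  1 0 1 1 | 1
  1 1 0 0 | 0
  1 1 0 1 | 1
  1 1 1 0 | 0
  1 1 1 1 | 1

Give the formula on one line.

  (d & b) = 0000010100000101
  ~b = 1111000011110000
  (~b & a) = 0000000011110000
  (c & (~b & a)) = 0000000000110000
  ((d & b) | (c & (~b & a))) = 0000010100110101

((d & b) | (c & (~b & a)))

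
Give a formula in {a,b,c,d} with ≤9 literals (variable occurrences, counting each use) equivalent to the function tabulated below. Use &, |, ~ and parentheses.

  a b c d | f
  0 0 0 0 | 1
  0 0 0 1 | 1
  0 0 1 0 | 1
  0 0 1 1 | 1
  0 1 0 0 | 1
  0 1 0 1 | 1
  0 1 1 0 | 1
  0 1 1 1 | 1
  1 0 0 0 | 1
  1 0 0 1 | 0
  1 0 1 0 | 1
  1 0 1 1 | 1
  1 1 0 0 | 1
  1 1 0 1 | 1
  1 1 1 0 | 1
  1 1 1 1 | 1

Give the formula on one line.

((~a | ((b & ~c) & d)) | (c | ~d))

  ~a = 1111111100000000
  ~c = 1100110011001100
  (b & ~c) = 0000110000001100
  ((b & ~c) & d) = 0000010000000100
  (~a | ((b & ~c) & d)) = 1111111100000100
  ~d = 1010101010101010
  (c | ~d) = 1011101110111011
  ((~a | ((b & ~c) & d)) | (c | ~d)) = 1111111110111111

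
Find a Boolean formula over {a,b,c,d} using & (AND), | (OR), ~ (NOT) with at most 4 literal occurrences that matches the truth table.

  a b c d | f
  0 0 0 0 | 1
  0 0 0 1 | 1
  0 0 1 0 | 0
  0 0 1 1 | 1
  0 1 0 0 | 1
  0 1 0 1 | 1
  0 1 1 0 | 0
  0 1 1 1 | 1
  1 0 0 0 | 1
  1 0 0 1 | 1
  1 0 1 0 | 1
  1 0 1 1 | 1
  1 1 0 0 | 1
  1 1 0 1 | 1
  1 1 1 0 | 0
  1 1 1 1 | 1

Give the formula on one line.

  ~b = 1111000011110000
  (~b & a) = 0000000011110000
  (d | (~b & a)) = 0101010111110101
  ~c = 1100110011001100
  ((d | (~b & a)) | ~c) = 1101110111111101

((d | (~b & a)) | ~c)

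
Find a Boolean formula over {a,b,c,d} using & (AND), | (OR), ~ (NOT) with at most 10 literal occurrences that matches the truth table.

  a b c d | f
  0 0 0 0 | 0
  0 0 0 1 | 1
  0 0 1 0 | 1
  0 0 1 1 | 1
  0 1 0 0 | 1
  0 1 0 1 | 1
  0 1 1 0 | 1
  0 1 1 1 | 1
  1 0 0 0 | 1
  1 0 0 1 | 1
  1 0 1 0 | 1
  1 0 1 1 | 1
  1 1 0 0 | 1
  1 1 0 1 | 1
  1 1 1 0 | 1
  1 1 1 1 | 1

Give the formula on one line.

(((a | d) | c) | (((c | b) & d) | b))

  (a | d) = 0101010111111111
  ((a | d) | c) = 0111011111111111
  (c | b) = 0011111100111111
  ((c | b) & d) = 0001010100010101
  (((c | b) & d) | b) = 0001111100011111
  (((a | d) | c) | (((c | b) & d) | b)) = 0111111111111111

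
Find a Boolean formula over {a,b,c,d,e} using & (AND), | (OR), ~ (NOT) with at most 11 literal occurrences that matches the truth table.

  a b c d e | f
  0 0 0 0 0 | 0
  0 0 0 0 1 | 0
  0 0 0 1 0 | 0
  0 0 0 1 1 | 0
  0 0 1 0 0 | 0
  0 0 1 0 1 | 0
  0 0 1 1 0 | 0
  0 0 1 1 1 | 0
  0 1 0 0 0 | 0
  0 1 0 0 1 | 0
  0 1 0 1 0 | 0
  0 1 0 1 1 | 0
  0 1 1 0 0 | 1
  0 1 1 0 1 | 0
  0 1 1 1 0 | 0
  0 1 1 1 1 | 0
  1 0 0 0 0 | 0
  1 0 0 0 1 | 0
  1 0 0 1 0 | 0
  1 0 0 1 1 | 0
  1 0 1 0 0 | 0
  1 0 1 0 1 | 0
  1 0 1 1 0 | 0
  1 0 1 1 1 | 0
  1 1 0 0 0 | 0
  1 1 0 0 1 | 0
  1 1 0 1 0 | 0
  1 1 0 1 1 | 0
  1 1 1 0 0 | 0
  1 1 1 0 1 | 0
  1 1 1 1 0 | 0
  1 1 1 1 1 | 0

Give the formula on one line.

  ~a = 11111111111111110000000000000000
  ~d = 11001100110011001100110011001100
  ~b = 11111111000000001111111100000000
  (~d | ~b) = 11111111110011001111111111001100
  ((~d | ~b) & e) = 01010101010001000101010101000100
  (~a | ((~d | ~b) & e)) = 11111111111111110101010101000100
  ~e = 10101010101010101010101010101010
  (~d & ~e) = 10001000100010001000100010001000
  ((~d & ~e) & c) = 00001000000010000000100000001000
  (b | a) = 00000000111111111111111111111111
  (((~d & ~e) & c) & (b | a)) = 00000000000010000000100000001000
  ((~a | ((~d | ~b) & e)) & (((~d & ~e) & c) & (b | a))) = 00000000000010000000000000000000

((~a | ((~d | ~b) & e)) & (((~d & ~e) & c) & (b | a)))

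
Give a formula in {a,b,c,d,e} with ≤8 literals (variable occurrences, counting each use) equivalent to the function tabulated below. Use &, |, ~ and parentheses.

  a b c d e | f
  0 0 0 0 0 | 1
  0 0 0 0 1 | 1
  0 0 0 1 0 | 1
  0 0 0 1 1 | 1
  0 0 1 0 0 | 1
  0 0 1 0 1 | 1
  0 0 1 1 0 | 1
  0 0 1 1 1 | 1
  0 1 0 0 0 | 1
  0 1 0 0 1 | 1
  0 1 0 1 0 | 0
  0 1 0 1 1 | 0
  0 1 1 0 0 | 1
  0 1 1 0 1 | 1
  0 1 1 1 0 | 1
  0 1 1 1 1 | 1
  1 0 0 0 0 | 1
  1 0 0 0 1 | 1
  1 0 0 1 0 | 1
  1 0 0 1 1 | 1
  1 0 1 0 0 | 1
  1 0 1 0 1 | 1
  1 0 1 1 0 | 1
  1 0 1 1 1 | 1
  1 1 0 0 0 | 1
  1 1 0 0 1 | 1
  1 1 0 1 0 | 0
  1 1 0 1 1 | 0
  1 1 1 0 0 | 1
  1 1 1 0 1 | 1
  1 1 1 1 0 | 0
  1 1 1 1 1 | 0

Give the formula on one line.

  ~b = 11111111000000001111111100000000
  ~a = 11111111111111110000000000000000
  (~a & d) = 00110011001100110000000000000000
  (~b | (~a & d)) = 11111111001100111111111100000000
  (a | c) = 00001111000011111111111111111111
  ((~b | (~a & d)) & (a | c)) = 00001111000000111111111100000000
  ~d = 11001100110011001100110011001100
  (~b | ~d) = 11111111110011001111111111001100
  (((~b | (~a & d)) & (a | c)) | (~b | ~d)) = 11111111110011111111111111001100

(((~b | (~a & d)) & (a | c)) | (~b | ~d))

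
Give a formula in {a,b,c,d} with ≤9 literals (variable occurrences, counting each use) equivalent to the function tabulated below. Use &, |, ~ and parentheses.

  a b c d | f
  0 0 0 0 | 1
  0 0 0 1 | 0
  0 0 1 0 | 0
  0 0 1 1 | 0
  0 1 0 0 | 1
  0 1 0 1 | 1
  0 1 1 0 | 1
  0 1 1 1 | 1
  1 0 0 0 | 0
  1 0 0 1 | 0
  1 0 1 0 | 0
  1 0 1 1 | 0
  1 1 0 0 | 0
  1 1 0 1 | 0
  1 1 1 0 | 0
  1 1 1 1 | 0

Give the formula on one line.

  ~b = 1111000011110000
  ~c = 1100110011001100
  (~c | d) = 1101110111011101
  (~b & (~c | d)) = 1101000011010000
  ~a = 1111111100000000
  (b & ~a) = 0000111100000000
  ((~b & (~c | d)) | (b & ~a)) = 1101111111010000
  ~d = 1010101010101010
  (b | ~d) = 1010111110101111
  (d | ~a) = 1111111101010101
  ((b | ~d) & (d | ~a)) = 1010111100000101
  (((~b & (~c | d)) | (b & ~a)) & ((b | ~d) & (d | ~a))) = 1000111100000000

(((~b & (~c | d)) | (b & ~a)) & ((b | ~d) & (d | ~a)))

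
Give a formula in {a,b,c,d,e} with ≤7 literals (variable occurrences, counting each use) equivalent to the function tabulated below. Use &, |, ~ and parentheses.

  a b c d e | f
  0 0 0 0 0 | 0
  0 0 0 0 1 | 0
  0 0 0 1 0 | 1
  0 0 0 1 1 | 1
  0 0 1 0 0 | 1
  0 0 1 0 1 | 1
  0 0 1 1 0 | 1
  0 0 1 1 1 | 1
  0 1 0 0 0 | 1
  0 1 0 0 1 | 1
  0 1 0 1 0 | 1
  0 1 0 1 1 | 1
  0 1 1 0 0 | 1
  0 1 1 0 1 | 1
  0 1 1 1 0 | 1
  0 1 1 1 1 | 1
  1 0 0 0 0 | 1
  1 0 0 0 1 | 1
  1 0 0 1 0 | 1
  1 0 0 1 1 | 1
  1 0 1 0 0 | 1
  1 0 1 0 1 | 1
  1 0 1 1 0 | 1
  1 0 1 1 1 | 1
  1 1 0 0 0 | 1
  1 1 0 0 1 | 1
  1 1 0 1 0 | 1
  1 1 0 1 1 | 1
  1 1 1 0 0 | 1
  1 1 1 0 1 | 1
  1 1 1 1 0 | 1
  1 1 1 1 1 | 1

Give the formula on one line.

  (a | c) = 00001111000011111111111111111111
  (d | b) = 00110011111111110011001111111111
  ((a | c) | (d | b)) = 00111111111111111111111111111111

((a | c) | (d | b))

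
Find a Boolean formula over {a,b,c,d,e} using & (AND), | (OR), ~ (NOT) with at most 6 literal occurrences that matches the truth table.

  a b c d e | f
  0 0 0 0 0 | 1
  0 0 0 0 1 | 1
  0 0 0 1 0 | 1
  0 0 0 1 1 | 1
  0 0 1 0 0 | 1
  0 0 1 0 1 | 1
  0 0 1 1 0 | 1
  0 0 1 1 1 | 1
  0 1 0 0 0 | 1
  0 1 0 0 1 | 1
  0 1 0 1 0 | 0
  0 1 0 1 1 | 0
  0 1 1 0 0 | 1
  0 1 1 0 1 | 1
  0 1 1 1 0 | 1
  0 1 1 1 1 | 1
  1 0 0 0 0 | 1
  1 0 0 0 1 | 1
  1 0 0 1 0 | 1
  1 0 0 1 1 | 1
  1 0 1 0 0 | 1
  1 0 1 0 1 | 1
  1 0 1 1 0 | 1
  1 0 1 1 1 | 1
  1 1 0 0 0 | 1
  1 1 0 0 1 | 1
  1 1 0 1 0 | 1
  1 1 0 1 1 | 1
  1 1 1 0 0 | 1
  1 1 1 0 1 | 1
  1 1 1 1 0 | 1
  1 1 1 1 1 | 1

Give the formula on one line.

  ~d = 11001100110011001100110011001100
  (~d | a) = 11001100110011001111111111111111
  ~b = 11111111000000001111111100000000
  (~b | c) = 11111111000011111111111100001111
  ((~d | a) | (~b | c)) = 11111111110011111111111111111111

((~d | a) | (~b | c))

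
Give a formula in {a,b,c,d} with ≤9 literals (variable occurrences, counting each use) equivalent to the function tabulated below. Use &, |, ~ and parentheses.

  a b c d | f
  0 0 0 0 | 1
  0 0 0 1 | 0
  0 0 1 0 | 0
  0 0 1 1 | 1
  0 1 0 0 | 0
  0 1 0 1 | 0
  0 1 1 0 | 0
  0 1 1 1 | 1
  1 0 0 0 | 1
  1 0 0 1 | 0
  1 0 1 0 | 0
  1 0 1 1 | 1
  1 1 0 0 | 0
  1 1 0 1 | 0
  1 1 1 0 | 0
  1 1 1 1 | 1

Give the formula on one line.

(((~c & ~b) | d) & ((d | (~b | a)) & (c | ~d)))

  ~c = 1100110011001100
  ~b = 1111000011110000
  (~c & ~b) = 1100000011000000
  ((~c & ~b) | d) = 1101010111010101
  (~b | a) = 1111000011111111
  (d | (~b | a)) = 1111010111111111
  ~d = 1010101010101010
  (c | ~d) = 1011101110111011
  ((d | (~b | a)) & (c | ~d)) = 1011000110111011
  (((~c & ~b) | d) & ((d | (~b | a)) & (c | ~d))) = 1001000110010001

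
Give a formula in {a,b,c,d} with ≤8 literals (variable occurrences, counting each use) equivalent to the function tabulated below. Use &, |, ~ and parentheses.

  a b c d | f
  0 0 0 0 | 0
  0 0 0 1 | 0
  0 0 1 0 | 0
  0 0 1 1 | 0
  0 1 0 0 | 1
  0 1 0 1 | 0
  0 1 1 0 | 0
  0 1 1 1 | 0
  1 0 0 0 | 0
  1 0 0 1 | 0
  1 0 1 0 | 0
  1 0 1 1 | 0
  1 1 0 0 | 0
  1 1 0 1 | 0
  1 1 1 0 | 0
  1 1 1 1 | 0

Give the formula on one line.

(((~a | c) & ~c) & (b & ~d))

  ~a = 1111111100000000
  (~a | c) = 1111111100110011
  ~c = 1100110011001100
  ((~a | c) & ~c) = 1100110000000000
  ~d = 1010101010101010
  (b & ~d) = 0000101000001010
  (((~a | c) & ~c) & (b & ~d)) = 0000100000000000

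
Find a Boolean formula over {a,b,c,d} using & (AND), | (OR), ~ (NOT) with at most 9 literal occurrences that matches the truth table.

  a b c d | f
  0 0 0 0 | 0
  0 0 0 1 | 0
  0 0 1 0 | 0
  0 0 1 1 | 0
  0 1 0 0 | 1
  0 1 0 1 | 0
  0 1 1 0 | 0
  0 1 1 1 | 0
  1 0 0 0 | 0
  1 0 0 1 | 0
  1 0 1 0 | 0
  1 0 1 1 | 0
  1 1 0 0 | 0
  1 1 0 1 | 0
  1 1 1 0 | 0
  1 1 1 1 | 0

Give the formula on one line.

((~c & ~a) & ((~d & (c | b)) & (~c | (b & (~c | a)))))

  ~c = 1100110011001100
  ~a = 1111111100000000
  (~c & ~a) = 1100110000000000
  ~d = 1010101010101010
  (c | b) = 0011111100111111
  (~d & (c | b)) = 0010101000101010
  (~c | a) = 1100110011111111
  (b & (~c | a)) = 0000110000001111
  (~c | (b & (~c | a))) = 1100110011001111
  ((~d & (c | b)) & (~c | (b & (~c | a)))) = 0000100000001010
  ((~c & ~a) & ((~d & (c | b)) & (~c | (b & (~c | a))))) = 0000100000000000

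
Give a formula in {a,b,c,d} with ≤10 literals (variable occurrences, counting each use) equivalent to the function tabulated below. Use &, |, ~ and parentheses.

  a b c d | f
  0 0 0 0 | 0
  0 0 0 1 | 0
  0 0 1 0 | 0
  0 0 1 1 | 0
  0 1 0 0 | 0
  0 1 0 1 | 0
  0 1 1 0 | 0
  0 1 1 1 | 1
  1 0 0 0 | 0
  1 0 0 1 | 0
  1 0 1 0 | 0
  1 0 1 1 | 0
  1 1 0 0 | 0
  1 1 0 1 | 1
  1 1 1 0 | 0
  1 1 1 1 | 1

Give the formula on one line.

  (c | a) = 0011001111111111
  ((c | a) & d) = 0001000101010101
  (a & c) = 0000000000110011
  ~b = 1111000011110000
  (~b | d) = 1111010111110101
  ((a & c) | (~b | d)) = 1111010111110111
  (b & ((a & c) | (~b | d))) = 0000010100000111
  (((c | a) & d) & (b & ((a & c) | (~b | d)))) = 0000000100000101

(((c | a) & d) & (b & ((a & c) | (~b | d))))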